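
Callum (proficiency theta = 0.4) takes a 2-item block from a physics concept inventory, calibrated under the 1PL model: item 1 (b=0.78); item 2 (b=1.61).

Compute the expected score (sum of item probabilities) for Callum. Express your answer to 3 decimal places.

0.636

P(theta) = 1 / (1 + exp(−(theta − b)))
P_1 = 1/(1+e^{0.3800}) = 0.4061
P_2 = 1/(1+e^{1.2100}) = 0.2297
E[score] = 0.4061 + 0.2297 = 0.6358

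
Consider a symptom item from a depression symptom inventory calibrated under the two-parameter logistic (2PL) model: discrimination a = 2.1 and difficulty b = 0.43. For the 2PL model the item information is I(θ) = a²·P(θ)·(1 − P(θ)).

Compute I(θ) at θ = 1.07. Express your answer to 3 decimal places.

P = 1/(1+e^{-1.3440}) = 0.7931
P(1−P) = 0.7931 × 0.2069 = 0.1641
I = a² × P(1−P) = 2.1² × 0.1641 = 0.72353

0.724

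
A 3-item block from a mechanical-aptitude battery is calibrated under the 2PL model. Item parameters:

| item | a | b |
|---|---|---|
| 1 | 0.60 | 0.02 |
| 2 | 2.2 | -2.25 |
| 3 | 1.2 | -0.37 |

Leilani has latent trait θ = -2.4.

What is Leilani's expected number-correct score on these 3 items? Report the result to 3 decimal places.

P(θ) = 1 / (1 + exp(−a(θ − b)))
P_1 = 1/(1+e^{1.4520}) = 0.1897
P_2 = 1/(1+e^{0.3300}) = 0.4182
P_3 = 1/(1+e^{2.4360}) = 0.0805
E[score] = 0.1897 + 0.4182 + 0.0805 = 0.6884

0.688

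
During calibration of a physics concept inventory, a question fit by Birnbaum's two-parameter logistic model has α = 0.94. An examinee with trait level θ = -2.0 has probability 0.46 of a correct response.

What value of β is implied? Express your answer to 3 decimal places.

-1.829

P(θ) = 1 / (1 + exp(−α(θ − β)))
logit(0.46) = ln(0.46/0.54) = -0.1603
β = θ − logit/(α) = -2.0 − (-0.1603)/0.9400 = -1.8294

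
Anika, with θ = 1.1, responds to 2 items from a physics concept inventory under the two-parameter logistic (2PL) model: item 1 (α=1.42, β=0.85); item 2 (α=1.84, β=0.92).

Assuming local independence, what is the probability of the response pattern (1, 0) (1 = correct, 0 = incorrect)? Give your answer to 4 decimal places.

P(θ) = 1 / (1 + exp(−α(θ − β)))
P_1 = 1/(1+e^{-0.3550}) = 0.5878
P_2 = 1/(1+e^{-0.3312}) = 0.5821
L = P_1 × (1−P_2) = 0.5878 × 0.4179 = 0.24568

0.2457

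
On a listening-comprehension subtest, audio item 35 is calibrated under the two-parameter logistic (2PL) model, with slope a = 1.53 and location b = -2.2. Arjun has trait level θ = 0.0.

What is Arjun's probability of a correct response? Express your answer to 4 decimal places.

P(θ) = 1 / (1 + exp(−a(θ − b)))
Exponent: 1.53 × (0.0 − (-2.2)) = 3.3660
1/(1 + e^{-3.3660}) = 0.9666

0.9666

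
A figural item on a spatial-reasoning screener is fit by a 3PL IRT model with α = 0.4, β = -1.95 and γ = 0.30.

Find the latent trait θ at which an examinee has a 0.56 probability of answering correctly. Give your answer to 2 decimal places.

-3.27

P(θ) = γ + (1 − γ) · 1 / (1 + exp(−α(θ − β)))
Remove guessing floor: (0.56 − 0.30)/(1 − 0.30) = 0.3714
logit = ln(0.3714/0.6286) = -0.5261
θ = β + logit/(α) = -1.95 + (-0.5261)/0.4000 = -3.2652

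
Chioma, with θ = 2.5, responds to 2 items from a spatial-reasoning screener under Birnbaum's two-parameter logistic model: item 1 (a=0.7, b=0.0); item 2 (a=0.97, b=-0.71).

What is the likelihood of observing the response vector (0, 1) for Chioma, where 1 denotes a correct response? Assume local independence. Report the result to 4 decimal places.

0.1417

P(θ) = 1 / (1 + exp(−a(θ − b)))
P_1 = 1/(1+e^{-1.7500}) = 0.8520
P_2 = 1/(1+e^{-3.1137}) = 0.9575
L = (1−P_1) × P_2 = 0.1480 × 0.9575 = 0.14175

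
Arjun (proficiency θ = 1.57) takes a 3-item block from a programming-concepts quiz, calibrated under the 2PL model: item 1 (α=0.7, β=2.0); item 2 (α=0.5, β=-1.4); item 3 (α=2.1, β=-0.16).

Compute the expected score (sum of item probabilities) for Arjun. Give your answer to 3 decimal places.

2.215

P(θ) = 1 / (1 + exp(−α(θ − β)))
P_1 = 1/(1+e^{0.3010}) = 0.4253
P_2 = 1/(1+e^{-1.4850}) = 0.8153
P_3 = 1/(1+e^{-3.6330}) = 0.9742
E[score] = 0.4253 + 0.8153 + 0.9742 = 2.2149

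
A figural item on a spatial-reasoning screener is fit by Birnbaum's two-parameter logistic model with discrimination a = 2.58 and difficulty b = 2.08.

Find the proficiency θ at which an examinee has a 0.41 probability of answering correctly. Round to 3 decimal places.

P(θ) = 1 / (1 + exp(−a(θ − b)))
logit = ln(0.4100/0.5900) = -0.3640
θ = b + logit/(a) = 2.08 + (-0.3640)/2.5800 = 1.9389

1.939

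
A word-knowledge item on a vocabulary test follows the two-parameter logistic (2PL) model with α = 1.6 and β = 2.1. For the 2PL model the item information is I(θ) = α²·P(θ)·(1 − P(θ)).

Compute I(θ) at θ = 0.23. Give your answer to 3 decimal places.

0.116

P = 1/(1+e^{2.9920}) = 0.0478
P(1−P) = 0.0478 × 0.9522 = 0.0455
I = α² × P(1−P) = 1.6² × 0.0455 = 0.11649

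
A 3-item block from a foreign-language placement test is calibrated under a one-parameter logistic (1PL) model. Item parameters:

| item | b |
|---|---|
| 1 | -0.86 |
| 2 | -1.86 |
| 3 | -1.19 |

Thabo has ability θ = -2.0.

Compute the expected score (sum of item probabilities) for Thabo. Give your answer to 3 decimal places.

1.015

P(θ) = 1 / (1 + exp(−(θ − b)))
P_1 = 1/(1+e^{1.1400}) = 0.2423
P_2 = 1/(1+e^{0.1400}) = 0.4651
P_3 = 1/(1+e^{0.8100}) = 0.3079
E[score] = 0.2423 + 0.4651 + 0.3079 = 1.0153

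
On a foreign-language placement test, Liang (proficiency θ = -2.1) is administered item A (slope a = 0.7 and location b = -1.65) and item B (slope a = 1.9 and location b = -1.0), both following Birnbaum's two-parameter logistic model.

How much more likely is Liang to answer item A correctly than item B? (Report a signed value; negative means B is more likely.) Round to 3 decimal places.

0.312

P(θ) = 1 / (1 + exp(−a(θ − b)))
P_A = 0.4219
P_B = 0.1101
P_A − P_B = 0.3118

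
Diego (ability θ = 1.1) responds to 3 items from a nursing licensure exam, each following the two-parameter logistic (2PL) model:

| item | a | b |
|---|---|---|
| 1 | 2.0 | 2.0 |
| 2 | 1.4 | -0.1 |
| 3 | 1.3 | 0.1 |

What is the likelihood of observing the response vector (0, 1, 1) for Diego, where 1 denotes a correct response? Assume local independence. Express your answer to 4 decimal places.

0.5684

P(θ) = 1 / (1 + exp(−a(θ − b)))
P_1 = 1/(1+e^{1.8000}) = 0.1419
P_2 = 1/(1+e^{-1.6800}) = 0.8429
P_3 = 1/(1+e^{-1.3000}) = 0.7858
L = (1−P_1) × P_2 × P_3 = 0.8581 × 0.8429 × 0.7858 = 0.56842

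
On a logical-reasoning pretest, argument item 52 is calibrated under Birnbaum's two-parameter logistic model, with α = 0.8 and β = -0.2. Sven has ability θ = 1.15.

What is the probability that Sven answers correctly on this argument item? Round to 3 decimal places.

0.746

P(θ) = 1 / (1 + exp(−α(θ − β)))
Exponent: 0.8 × (1.15 − (-0.2)) = 1.0800
1/(1 + e^{-1.0800}) = 0.7465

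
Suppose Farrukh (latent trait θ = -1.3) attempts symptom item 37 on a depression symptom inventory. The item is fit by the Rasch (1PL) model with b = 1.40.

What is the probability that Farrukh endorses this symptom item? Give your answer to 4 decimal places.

0.0630

P(θ) = 1 / (1 + exp(−(θ − b)))
Exponent: (-1.3 − 1.40) = -2.7000
1/(1 + e^{2.7000}) = 0.0630
P = 0.0630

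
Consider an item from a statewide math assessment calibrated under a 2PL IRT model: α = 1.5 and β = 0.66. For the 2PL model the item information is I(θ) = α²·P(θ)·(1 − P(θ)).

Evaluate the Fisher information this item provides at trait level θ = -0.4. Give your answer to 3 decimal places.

0.317

P = 1/(1+e^{1.5900}) = 0.1694
P(1−P) = 0.1694 × 0.8306 = 0.1407
I = α² × P(1−P) = 1.5² × 0.1407 = 0.31656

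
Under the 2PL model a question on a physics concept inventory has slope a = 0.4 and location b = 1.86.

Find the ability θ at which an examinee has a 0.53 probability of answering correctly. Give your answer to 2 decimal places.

P(θ) = 1 / (1 + exp(−a(θ − b)))
logit = ln(0.5300/0.4700) = 0.1201
θ = b + logit/(a) = 1.86 + 0.1201/0.4000 = 2.1604

2.16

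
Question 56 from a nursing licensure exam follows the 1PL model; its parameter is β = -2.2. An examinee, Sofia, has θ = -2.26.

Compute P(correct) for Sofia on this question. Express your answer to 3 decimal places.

P(θ) = 1 / (1 + exp(−(θ − β)))
Exponent: (-2.26 − (-2.2)) = -0.0600
1/(1 + e^{0.0600}) = 0.4850
P = 0.4850

0.485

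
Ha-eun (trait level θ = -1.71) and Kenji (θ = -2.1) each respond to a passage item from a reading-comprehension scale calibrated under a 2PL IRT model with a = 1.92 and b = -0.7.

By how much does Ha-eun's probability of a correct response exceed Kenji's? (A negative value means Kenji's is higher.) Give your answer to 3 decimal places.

0.062

P(θ) = 1 / (1 + exp(−a(θ − b)))
P(Ha-eun) = 0.1257  [exponent -1.9392]
P(Kenji) = 0.0637  [exponent -2.6880]
Difference = 0.1257 − 0.0637 = 0.0621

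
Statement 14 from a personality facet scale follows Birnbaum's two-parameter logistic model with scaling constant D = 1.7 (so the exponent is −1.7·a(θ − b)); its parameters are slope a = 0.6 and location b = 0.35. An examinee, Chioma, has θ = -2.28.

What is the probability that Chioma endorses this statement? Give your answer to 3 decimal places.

P(θ) = 1 / (1 + exp(−D·a(θ − b)))
Exponent: 1.7 × 0.6 × (-2.28 − 0.35) = -2.6826
1/(1 + e^{2.6826}) = 0.0640
P = 0.0640

0.064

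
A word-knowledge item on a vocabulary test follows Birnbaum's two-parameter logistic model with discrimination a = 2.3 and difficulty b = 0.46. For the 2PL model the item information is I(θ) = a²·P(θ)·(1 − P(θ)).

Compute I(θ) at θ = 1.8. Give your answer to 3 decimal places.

P = 1/(1+e^{-3.0820}) = 0.9561
P(1−P) = 0.9561 × 0.0439 = 0.0419
I = a² × P(1−P) = 2.3² × 0.0419 = 0.22182

0.222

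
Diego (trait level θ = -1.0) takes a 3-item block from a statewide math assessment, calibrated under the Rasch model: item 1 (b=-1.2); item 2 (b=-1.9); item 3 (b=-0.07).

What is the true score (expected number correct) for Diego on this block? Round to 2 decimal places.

P(θ) = 1 / (1 + exp(−(θ − b)))
P_1 = 1/(1+e^{-0.2000}) = 0.5498
P_2 = 1/(1+e^{-0.9000}) = 0.7109
P_3 = 1/(1+e^{0.9300}) = 0.2829
E[score] = 0.5498 + 0.7109 + 0.2829 = 1.5437

1.54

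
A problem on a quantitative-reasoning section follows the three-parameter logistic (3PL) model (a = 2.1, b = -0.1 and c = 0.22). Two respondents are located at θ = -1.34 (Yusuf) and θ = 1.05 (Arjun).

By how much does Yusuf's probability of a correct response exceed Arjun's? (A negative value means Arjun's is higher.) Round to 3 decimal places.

-0.662

P(θ) = c + (1 − c) · 1 / (1 + exp(−a(θ − b)))
P(Yusuf) = 0.2737  [exponent -2.6040]
P(Arjun) = 0.9360  [exponent 2.4150]
Difference = 0.2737 − 0.9360 = -0.6623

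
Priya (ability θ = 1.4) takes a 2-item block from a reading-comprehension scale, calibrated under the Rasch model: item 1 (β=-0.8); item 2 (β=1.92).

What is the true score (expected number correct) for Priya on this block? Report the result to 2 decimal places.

1.27

P(θ) = 1 / (1 + exp(−(θ − β)))
P_1 = 1/(1+e^{-2.2000}) = 0.9002
P_2 = 1/(1+e^{0.5200}) = 0.3729
E[score] = 0.9002 + 0.3729 = 1.2731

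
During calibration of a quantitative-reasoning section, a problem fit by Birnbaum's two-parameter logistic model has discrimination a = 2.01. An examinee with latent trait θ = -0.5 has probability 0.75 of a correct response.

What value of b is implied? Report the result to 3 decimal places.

-1.047

P(θ) = 1 / (1 + exp(−a(θ − b)))
logit(0.75) = ln(0.75/0.25) = 1.0986
b = θ − logit/(a) = -0.5 − 1.0986/2.0100 = -1.0466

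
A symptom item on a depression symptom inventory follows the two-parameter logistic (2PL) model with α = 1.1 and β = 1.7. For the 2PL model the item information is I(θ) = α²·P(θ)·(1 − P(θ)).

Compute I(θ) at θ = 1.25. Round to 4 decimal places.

0.2847

P = 1/(1+e^{0.4950}) = 0.3787
P(1−P) = 0.3787 × 0.6213 = 0.2353
I = α² × P(1−P) = 1.1² × 0.2353 = 0.28470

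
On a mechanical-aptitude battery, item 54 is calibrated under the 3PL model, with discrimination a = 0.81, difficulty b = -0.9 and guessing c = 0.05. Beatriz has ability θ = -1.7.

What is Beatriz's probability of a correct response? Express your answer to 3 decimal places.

0.376

P(θ) = c + (1 − c) · 1 / (1 + exp(−a(θ − b)))
Exponent: 0.81 × (-1.7 − (-0.9)) = -0.6480
1/(1 + e^{0.6480}) = 0.3434
P = 0.05 + 0.95 × 0.3434 = 0.3763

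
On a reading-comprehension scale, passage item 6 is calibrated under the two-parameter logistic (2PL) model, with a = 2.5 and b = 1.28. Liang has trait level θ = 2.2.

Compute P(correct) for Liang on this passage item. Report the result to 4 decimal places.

0.9089

P(θ) = 1 / (1 + exp(−a(θ − b)))
Exponent: 2.5 × (2.2 − 1.28) = 2.3000
1/(1 + e^{-2.3000}) = 0.9089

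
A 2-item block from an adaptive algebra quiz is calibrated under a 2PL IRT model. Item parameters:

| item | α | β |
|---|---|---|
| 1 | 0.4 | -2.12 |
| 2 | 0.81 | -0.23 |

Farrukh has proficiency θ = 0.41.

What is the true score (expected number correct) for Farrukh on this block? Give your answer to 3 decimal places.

P(θ) = 1 / (1 + exp(−α(θ − β)))
P_1 = 1/(1+e^{-1.0120}) = 0.7334
P_2 = 1/(1+e^{-0.5184}) = 0.6268
E[score] = 0.7334 + 0.6268 = 1.3602

1.360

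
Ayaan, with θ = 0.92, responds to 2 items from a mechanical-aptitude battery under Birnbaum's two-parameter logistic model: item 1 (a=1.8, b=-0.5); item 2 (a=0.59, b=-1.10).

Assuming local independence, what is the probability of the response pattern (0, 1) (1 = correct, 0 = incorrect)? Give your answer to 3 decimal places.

P(θ) = 1 / (1 + exp(−a(θ − b)))
P_1 = 1/(1+e^{-2.5560}) = 0.9280
P_2 = 1/(1+e^{-1.1918}) = 0.7671
L = (1−P_1) × P_2 = 0.0720 × 0.7671 = 0.05525

0.055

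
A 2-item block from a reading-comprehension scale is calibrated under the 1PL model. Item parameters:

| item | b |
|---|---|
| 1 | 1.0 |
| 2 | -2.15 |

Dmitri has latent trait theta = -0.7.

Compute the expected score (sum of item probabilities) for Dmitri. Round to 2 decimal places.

0.96

P(theta) = 1 / (1 + exp(−(theta − b)))
P_1 = 1/(1+e^{1.7000}) = 0.1545
P_2 = 1/(1+e^{-1.4500}) = 0.8100
E[score] = 0.1545 + 0.8100 = 0.9645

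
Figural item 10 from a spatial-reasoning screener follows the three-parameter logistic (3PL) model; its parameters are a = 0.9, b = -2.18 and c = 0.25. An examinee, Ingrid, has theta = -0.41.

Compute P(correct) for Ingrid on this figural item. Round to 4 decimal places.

P(theta) = c + (1 − c) · 1 / (1 + exp(−a(theta − b)))
Exponent: 0.9 × (-0.41 − (-2.18)) = 1.5930
1/(1 + e^{-1.5930}) = 0.8310
P = 0.25 + 0.75 × 0.8310 = 0.8733

0.8733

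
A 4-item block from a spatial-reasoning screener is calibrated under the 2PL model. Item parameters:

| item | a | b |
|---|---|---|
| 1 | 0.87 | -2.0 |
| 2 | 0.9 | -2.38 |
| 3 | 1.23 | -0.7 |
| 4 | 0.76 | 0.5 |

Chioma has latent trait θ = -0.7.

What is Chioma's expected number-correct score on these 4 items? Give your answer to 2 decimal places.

2.36

P(θ) = 1 / (1 + exp(−a(θ − b)))
P_1 = 1/(1+e^{-1.1310}) = 0.7560
P_2 = 1/(1+e^{-1.5120}) = 0.8194
P_3 = 1/(1+e^{0.0000}) = 0.5000
P_4 = 1/(1+e^{0.9120}) = 0.2866
E[score] = 0.7560 + 0.8194 + 0.5000 + 0.2866 = 2.3620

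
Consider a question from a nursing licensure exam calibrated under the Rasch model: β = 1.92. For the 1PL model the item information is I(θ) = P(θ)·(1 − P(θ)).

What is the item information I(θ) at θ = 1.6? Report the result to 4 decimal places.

P = 1/(1+e^{0.3200}) = 0.4207
P(1−P) = 0.4207 × 0.5793 = 0.2437
I = P(1−P) = 0.24371

0.2437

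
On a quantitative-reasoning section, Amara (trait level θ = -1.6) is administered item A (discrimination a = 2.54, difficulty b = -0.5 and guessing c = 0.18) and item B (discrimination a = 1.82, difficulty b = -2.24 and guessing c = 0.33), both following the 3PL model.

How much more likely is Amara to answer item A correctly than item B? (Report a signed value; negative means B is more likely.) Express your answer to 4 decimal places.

-0.6134

P(θ) = c + (1 − c) · 1 / (1 + exp(−a(θ − b)))
P_A = 0.2273
P_B = 0.8407
P_A − P_B = -0.6134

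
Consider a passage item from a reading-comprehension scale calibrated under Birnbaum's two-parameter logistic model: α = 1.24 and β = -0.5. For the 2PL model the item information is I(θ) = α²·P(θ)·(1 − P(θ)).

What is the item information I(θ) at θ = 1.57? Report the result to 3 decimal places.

0.102

P = 1/(1+e^{-2.5668}) = 0.9287
P(1−P) = 0.9287 × 0.0713 = 0.0662
I = α² × P(1−P) = 1.24² × 0.0662 = 0.10182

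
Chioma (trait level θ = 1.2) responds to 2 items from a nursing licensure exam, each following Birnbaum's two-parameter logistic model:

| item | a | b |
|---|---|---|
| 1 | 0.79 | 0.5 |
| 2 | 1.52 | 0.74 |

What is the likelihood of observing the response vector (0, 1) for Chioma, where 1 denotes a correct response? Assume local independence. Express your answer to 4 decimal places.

0.2439

P(θ) = 1 / (1 + exp(−a(θ − b)))
P_1 = 1/(1+e^{-0.5530}) = 0.6348
P_2 = 1/(1+e^{-0.6992}) = 0.6680
L = (1−P_1) × P_2 = 0.3652 × 0.6680 = 0.24394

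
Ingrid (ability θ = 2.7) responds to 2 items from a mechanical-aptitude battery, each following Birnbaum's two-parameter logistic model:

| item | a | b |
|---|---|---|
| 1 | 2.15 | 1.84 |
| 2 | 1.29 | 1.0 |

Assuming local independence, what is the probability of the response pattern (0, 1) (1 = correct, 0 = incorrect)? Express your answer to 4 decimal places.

P(θ) = 1 / (1 + exp(−a(θ − b)))
P_1 = 1/(1+e^{-1.8490}) = 0.8640
P_2 = 1/(1+e^{-2.1930}) = 0.8996
L = (1−P_1) × P_2 = 0.1360 × 0.8996 = 0.12234

0.1223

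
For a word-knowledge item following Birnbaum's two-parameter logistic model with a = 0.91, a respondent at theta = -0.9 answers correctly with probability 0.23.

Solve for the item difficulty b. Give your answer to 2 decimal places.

0.43

P(theta) = 1 / (1 + exp(−a(theta − b)))
logit(0.23) = ln(0.23/0.77) = -1.2083
b = theta − logit/(a) = -0.9 − (-1.2083)/0.9100 = 0.4278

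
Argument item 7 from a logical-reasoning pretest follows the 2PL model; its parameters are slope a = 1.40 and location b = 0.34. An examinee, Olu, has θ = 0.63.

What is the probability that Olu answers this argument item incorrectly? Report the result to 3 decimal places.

P(θ) = 1 / (1 + exp(−a(θ − b)))
Exponent: 1.40 × (0.63 − 0.34) = 0.4060
1/(1 + e^{-0.4060}) = 0.6001
P(incorrect) = 1 − 0.6001 = 0.3999

0.400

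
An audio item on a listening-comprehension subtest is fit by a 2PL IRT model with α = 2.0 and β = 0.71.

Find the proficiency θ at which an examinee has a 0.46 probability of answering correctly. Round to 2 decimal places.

0.63

P(θ) = 1 / (1 + exp(−α(θ − β)))
logit = ln(0.4600/0.5400) = -0.1603
θ = β + logit/(α) = 0.71 + (-0.1603)/2.0000 = 0.6298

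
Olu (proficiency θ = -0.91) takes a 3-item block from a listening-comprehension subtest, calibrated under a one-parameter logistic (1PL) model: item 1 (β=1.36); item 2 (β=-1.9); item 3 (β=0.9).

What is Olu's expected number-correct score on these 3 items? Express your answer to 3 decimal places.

0.963

P(θ) = 1 / (1 + exp(−(θ − β)))
P_1 = 1/(1+e^{2.2700}) = 0.0936
P_2 = 1/(1+e^{-0.9900}) = 0.7291
P_3 = 1/(1+e^{1.8100}) = 0.1406
E[score] = 0.0936 + 0.7291 + 0.1406 = 0.9634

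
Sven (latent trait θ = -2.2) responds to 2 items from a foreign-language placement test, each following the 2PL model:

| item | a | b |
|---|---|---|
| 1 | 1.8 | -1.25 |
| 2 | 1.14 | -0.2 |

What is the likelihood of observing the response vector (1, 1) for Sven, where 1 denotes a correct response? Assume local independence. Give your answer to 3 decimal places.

0.014

P(θ) = 1 / (1 + exp(−a(θ − b)))
P_1 = 1/(1+e^{1.7100}) = 0.1532
P_2 = 1/(1+e^{2.2800}) = 0.0928
L = P_1 × P_2 = 0.1532 × 0.0928 = 0.01421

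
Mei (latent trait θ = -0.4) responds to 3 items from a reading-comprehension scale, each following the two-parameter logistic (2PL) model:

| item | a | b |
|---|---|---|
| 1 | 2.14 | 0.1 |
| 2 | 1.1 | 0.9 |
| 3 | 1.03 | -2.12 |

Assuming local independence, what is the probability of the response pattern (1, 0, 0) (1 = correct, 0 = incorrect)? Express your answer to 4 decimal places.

0.0300

P(θ) = 1 / (1 + exp(−a(θ − b)))
P_1 = 1/(1+e^{1.0700}) = 0.2554
P_2 = 1/(1+e^{1.4300}) = 0.1931
P_3 = 1/(1+e^{-1.7716}) = 0.8547
L = P_1 × (1−P_2) × (1−P_3) = 0.2554 × 0.8069 × 0.1453 = 0.02995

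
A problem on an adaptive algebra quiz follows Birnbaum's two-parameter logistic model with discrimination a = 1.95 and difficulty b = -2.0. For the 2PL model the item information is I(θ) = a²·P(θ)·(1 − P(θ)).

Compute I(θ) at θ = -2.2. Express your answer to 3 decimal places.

0.915

P = 1/(1+e^{0.3900}) = 0.4037
P(1−P) = 0.4037 × 0.5963 = 0.2407
I = a² × P(1−P) = 1.95² × 0.2407 = 0.91537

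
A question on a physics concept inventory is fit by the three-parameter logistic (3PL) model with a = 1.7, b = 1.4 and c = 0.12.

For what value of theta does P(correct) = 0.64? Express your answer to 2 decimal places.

1.62

P(theta) = c + (1 − c) · 1 / (1 + exp(−a(theta − b)))
Remove guessing floor: (0.64 − 0.12)/(1 − 0.12) = 0.5909
logit = ln(0.5909/0.4091) = 0.3677
theta = b + logit/(a) = 1.4 + 0.3677/1.7000 = 1.6163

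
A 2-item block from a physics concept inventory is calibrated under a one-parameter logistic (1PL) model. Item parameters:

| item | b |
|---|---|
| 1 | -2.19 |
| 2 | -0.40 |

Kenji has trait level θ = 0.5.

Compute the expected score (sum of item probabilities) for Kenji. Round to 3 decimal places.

P(θ) = 1 / (1 + exp(−(θ − b)))
P_1 = 1/(1+e^{-2.6900}) = 0.9364
P_2 = 1/(1+e^{-0.9000}) = 0.7109
E[score] = 0.9364 + 0.7109 = 1.6474

1.647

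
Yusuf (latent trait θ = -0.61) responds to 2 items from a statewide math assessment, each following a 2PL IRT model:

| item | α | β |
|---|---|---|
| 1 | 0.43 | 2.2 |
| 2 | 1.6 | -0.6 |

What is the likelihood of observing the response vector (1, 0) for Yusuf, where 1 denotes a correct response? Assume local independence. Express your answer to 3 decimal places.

0.116

P(θ) = 1 / (1 + exp(−α(θ − β)))
P_1 = 1/(1+e^{1.2083}) = 0.2300
P_2 = 1/(1+e^{0.0160}) = 0.4960
L = P_1 × (1−P_2) = 0.2300 × 0.5040 = 0.11592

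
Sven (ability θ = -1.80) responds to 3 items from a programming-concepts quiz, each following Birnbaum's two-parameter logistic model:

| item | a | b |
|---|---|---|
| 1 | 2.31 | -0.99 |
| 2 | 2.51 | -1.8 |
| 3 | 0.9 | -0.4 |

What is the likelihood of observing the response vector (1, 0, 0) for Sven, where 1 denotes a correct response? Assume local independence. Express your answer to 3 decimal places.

0.052

P(θ) = 1 / (1 + exp(−a(θ − b)))
P_1 = 1/(1+e^{1.8711}) = 0.1334
P_2 = 1/(1+e^{0.0000}) = 0.5000
P_3 = 1/(1+e^{1.2600}) = 0.2210
L = P_1 × (1−P_2) × (1−P_3) = 0.1334 × 0.5000 × 0.7790 = 0.05197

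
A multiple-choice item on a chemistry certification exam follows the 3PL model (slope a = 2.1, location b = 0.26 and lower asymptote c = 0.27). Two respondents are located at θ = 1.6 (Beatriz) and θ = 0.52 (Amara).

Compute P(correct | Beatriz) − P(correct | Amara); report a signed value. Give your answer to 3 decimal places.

P(θ) = c + (1 − c) · 1 / (1 + exp(−a(θ − b)))
P(Beatriz) = 0.9587  [exponent 2.8140]
P(Amara) = 0.7322  [exponent 0.5460]
Difference = 0.9587 − 0.7322 = 0.2265

0.226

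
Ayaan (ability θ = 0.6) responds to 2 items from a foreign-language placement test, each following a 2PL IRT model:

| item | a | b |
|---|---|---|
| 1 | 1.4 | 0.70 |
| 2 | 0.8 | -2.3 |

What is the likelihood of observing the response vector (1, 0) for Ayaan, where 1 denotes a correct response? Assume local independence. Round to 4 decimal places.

0.0416

P(θ) = 1 / (1 + exp(−a(θ − b)))
P_1 = 1/(1+e^{0.1400}) = 0.4651
P_2 = 1/(1+e^{-2.3200}) = 0.9105
L = P_1 × (1−P_2) = 0.4651 × 0.0895 = 0.04161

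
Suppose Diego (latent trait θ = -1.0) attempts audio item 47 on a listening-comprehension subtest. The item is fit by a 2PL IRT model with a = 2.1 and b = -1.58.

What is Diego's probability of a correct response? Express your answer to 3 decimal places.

P(θ) = 1 / (1 + exp(−a(θ − b)))
Exponent: 2.1 × (-1.0 − (-1.58)) = 1.2180
1/(1 + e^{-1.2180}) = 0.7717

0.772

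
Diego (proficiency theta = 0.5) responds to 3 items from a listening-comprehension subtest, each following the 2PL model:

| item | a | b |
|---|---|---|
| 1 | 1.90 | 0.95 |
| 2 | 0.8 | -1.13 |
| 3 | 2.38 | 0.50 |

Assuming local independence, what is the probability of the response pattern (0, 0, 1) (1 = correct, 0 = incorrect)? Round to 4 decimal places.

0.0749

P(theta) = 1 / (1 + exp(−a(theta − b)))
P_1 = 1/(1+e^{0.8550}) = 0.2984
P_2 = 1/(1+e^{-1.3040}) = 0.7865
P_3 = 1/(1+e^{0.0000}) = 0.5000
L = (1−P_1) × (1−P_2) × P_3 = 0.7016 × 0.2135 × 0.5000 = 0.07489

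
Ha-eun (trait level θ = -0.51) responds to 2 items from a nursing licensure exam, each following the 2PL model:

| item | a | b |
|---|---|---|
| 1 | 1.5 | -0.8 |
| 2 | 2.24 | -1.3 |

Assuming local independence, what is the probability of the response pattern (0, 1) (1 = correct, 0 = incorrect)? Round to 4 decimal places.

0.3357

P(θ) = 1 / (1 + exp(−a(θ − b)))
P_1 = 1/(1+e^{-0.4350}) = 0.6071
P_2 = 1/(1+e^{-1.7696}) = 0.8544
L = (1−P_1) × P_2 = 0.3929 × 0.8544 = 0.33573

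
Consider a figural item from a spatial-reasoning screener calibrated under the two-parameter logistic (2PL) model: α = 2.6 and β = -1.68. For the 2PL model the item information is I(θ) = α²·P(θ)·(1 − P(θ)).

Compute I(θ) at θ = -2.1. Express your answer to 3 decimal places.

1.272

P = 1/(1+e^{1.0920}) = 0.2512
P(1−P) = 0.2512 × 0.7488 = 0.1881
I = α² × P(1−P) = 2.6² × 0.1881 = 1.27169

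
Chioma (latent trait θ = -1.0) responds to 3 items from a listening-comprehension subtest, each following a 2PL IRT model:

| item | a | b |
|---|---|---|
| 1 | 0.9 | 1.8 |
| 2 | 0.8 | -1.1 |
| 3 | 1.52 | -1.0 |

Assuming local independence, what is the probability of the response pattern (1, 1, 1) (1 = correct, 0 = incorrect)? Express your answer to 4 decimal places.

0.0194

P(θ) = 1 / (1 + exp(−a(θ − b)))
P_1 = 1/(1+e^{2.5200}) = 0.0745
P_2 = 1/(1+e^{-0.0800}) = 0.5200
P_3 = 1/(1+e^{0.0000}) = 0.5000
L = P_1 × P_2 × P_3 = 0.0745 × 0.5200 × 0.5000 = 0.01936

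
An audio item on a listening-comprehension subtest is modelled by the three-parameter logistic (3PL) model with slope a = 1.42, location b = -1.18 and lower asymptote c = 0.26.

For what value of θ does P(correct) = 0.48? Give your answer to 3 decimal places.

-1.786

P(θ) = c + (1 − c) · 1 / (1 + exp(−a(θ − b)))
Remove guessing floor: (0.48 − 0.26)/(1 − 0.26) = 0.2973
logit = ln(0.2973/0.7027) = -0.8602
θ = b + logit/(a) = -1.18 + (-0.8602)/1.4200 = -1.7858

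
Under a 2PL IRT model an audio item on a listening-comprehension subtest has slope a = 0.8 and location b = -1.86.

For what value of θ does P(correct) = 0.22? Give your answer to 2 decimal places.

-3.44

P(θ) = 1 / (1 + exp(−a(θ − b)))
logit = ln(0.2200/0.7800) = -1.2657
θ = b + logit/(a) = -1.86 + (-1.2657)/0.8000 = -3.4421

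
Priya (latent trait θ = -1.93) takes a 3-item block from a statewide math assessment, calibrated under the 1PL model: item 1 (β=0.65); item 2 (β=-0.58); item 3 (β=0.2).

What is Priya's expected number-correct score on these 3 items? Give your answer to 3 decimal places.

P(θ) = 1 / (1 + exp(−(θ − β)))
P_1 = 1/(1+e^{2.5800}) = 0.0704
P_2 = 1/(1+e^{1.3500}) = 0.2059
P_3 = 1/(1+e^{2.1300}) = 0.1062
E[score] = 0.0704 + 0.2059 + 0.1062 = 0.3825

0.383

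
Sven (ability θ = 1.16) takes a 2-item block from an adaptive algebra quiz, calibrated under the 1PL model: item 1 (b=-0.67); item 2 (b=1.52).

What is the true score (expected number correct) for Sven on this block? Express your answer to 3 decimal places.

1.273

P(θ) = 1 / (1 + exp(−(θ − b)))
P_1 = 1/(1+e^{-1.8300}) = 0.8618
P_2 = 1/(1+e^{0.3600}) = 0.4110
E[score] = 0.8618 + 0.4110 = 1.2727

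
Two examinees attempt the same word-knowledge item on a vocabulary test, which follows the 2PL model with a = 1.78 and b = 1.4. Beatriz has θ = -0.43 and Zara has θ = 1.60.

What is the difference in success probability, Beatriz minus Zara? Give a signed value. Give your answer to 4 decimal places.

-0.5510

P(θ) = 1 / (1 + exp(−a(θ − b)))
P(Beatriz) = 0.0371  [exponent -3.2574]
P(Zara) = 0.5881  [exponent 0.3560]
Difference = 0.0371 − 0.5881 = -0.5510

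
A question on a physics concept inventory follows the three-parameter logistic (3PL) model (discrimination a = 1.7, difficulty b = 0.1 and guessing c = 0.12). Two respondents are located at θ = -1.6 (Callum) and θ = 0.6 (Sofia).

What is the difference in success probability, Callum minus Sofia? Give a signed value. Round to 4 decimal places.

-0.5702

P(θ) = c + (1 − c) · 1 / (1 + exp(−a(θ − b)))
P(Callum) = 0.1663  [exponent -2.8900]
P(Sofia) = 0.7365  [exponent 0.8500]
Difference = 0.1663 − 0.7365 = -0.5702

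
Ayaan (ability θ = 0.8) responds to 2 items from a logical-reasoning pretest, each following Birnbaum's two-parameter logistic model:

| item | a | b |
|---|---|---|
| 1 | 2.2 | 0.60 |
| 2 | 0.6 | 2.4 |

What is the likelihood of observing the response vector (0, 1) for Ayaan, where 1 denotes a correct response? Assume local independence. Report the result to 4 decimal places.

P(θ) = 1 / (1 + exp(−a(θ − b)))
P_1 = 1/(1+e^{-0.4400}) = 0.6083
P_2 = 1/(1+e^{0.9600}) = 0.2769
L = (1−P_1) × P_2 = 0.3917 × 0.2769 = 0.10846

0.1085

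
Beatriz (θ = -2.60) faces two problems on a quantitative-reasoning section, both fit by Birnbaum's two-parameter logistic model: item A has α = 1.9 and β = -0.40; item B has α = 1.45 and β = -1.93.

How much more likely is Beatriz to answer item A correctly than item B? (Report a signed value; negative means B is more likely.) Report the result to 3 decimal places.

P(θ) = 1 / (1 + exp(−α(θ − β)))
P_A = 0.0151
P_B = 0.2746
P_A − P_B = -0.2595

-0.260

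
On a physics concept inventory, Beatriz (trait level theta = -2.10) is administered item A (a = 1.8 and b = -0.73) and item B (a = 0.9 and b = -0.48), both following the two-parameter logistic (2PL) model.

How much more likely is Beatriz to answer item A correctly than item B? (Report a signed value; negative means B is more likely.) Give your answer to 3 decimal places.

P(theta) = 1 / (1 + exp(−a(theta − b)))
P_A = 0.0783
P_B = 0.1888
P_A − P_B = -0.1105

-0.110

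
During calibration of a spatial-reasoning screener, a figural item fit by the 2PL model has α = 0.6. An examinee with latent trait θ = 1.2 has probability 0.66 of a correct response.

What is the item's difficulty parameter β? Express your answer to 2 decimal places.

P(θ) = 1 / (1 + exp(−α(θ − β)))
logit(0.66) = ln(0.66/0.34) = 0.6633
β = θ − logit/(α) = 1.2 − 0.6633/0.6000 = 0.0945

0.09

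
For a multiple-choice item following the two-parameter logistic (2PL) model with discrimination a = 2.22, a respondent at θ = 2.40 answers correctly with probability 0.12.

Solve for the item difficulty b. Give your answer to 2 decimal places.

3.30

P(θ) = 1 / (1 + exp(−a(θ − b)))
logit(0.12) = ln(0.12/0.88) = -1.9924
b = θ − logit/(a) = 2.40 − (-1.9924)/2.2200 = 3.2975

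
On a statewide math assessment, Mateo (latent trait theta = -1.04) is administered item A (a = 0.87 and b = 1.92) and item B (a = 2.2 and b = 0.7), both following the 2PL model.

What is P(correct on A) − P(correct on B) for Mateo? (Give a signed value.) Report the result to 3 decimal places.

0.049

P(theta) = 1 / (1 + exp(−a(theta − b)))
P_A = 0.0708
P_B = 0.0213
P_A − P_B = 0.0495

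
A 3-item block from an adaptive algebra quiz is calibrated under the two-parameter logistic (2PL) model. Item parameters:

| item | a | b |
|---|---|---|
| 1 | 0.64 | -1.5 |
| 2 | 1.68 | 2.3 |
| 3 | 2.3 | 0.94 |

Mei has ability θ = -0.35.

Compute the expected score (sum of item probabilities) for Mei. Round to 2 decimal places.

0.74

P(θ) = 1 / (1 + exp(−a(θ − b)))
P_1 = 1/(1+e^{-0.7360}) = 0.6761
P_2 = 1/(1+e^{4.4520}) = 0.0115
P_3 = 1/(1+e^{2.9670}) = 0.0489
E[score] = 0.6761 + 0.0115 + 0.0489 = 0.7366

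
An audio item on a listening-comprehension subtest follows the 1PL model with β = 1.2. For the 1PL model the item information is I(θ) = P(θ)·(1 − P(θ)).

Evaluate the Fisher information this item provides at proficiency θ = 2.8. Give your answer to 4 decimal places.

P = 1/(1+e^{-1.6000}) = 0.8320
P(1−P) = 0.8320 × 0.1680 = 0.1398
I = P(1−P) = 0.13976

0.1398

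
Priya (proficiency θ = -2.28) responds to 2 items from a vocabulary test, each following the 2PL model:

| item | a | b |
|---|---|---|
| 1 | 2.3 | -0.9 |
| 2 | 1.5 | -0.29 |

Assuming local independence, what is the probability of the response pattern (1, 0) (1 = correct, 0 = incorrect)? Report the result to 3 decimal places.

0.038

P(θ) = 1 / (1 + exp(−a(θ − b)))
P_1 = 1/(1+e^{3.1740}) = 0.0402
P_2 = 1/(1+e^{2.9850}) = 0.0481
L = P_1 × (1−P_2) = 0.0402 × 0.9519 = 0.03822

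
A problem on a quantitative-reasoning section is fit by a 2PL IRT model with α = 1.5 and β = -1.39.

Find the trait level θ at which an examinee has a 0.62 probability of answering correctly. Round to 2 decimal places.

P(θ) = 1 / (1 + exp(−α(θ − β)))
logit = ln(0.6200/0.3800) = 0.4895
θ = β + logit/(α) = -1.39 + 0.4895/1.5000 = -1.0636

-1.06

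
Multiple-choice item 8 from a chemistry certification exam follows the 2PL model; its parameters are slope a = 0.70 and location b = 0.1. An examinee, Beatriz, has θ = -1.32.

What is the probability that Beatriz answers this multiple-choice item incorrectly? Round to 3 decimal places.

P(θ) = 1 / (1 + exp(−a(θ − b)))
Exponent: 0.70 × (-1.32 − 0.1) = -0.9940
1/(1 + e^{0.9940}) = 0.2701
P(incorrect) = 1 − 0.2701 = 0.7299

0.730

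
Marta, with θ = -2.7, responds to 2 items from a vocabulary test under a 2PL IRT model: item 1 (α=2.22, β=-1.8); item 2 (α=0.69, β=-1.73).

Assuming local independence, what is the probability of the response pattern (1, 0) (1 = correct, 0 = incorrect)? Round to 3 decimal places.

P(θ) = 1 / (1 + exp(−α(θ − β)))
P_1 = 1/(1+e^{1.9980}) = 0.1194
P_2 = 1/(1+e^{0.6693}) = 0.3387
L = P_1 × (1−P_2) = 0.1194 × 0.6613 = 0.07897

0.079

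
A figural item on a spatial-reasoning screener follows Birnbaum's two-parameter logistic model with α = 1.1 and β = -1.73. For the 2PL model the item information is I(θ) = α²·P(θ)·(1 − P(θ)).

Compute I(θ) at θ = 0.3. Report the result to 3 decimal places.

0.106

P = 1/(1+e^{-2.2330}) = 0.9032
P(1−P) = 0.9032 × 0.0968 = 0.0875
I = α² × P(1−P) = 1.1² × 0.0875 = 0.10582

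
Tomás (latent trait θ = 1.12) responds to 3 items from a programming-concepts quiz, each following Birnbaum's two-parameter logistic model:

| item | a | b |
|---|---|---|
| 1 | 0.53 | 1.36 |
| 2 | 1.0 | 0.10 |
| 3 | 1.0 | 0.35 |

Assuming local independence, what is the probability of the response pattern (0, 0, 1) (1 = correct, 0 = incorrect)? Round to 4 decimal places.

0.0963

P(θ) = 1 / (1 + exp(−a(θ − b)))
P_1 = 1/(1+e^{0.1272}) = 0.4682
P_2 = 1/(1+e^{-1.0200}) = 0.7350
P_3 = 1/(1+e^{-0.7700}) = 0.6835
L = (1−P_1) × (1−P_2) × P_3 = 0.5318 × 0.2650 × 0.6835 = 0.09633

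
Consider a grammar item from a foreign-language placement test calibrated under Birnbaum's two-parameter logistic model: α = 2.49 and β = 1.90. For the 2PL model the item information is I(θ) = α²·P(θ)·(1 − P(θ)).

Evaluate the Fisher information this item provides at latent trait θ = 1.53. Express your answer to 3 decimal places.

1.263

P = 1/(1+e^{0.9213}) = 0.2847
P(1−P) = 0.2847 × 0.7153 = 0.2036
I = α² × P(1−P) = 2.49² × 0.2036 = 1.26261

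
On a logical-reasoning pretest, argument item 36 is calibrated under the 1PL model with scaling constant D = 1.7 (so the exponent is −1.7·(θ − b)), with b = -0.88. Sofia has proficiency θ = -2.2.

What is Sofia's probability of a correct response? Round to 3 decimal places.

0.096

P(θ) = 1 / (1 + exp(−D·(θ − b)))
Exponent: 1.7 × (-2.2 − (-0.88)) = -2.2440
1/(1 + e^{2.2440}) = 0.0959
P = 0.0959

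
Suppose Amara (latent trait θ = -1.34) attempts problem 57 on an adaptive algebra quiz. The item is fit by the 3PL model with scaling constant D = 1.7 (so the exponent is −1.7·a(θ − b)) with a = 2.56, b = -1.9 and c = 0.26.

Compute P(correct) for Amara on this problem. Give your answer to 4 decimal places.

P(θ) = c + (1 − c) · 1 / (1 + exp(−D·a(θ − b)))
Exponent: 1.7 × 2.56 × (-1.34 − (-1.9)) = 2.4371
1/(1 + e^{-2.4371}) = 0.9196
P = 0.26 + 0.74 × 0.9196 = 0.9405

0.9405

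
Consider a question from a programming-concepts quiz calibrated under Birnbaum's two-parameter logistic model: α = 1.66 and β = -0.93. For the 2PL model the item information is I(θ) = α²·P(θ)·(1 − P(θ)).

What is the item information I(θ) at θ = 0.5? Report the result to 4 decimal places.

0.2148

P = 1/(1+e^{-2.3738}) = 0.9148
P(1−P) = 0.9148 × 0.0852 = 0.0779
I = α² × P(1−P) = 1.66² × 0.0779 = 0.21476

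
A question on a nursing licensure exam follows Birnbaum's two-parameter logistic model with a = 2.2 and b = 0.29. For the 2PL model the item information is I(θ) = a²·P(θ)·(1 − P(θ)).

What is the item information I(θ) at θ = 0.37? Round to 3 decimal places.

1.201

P = 1/(1+e^{-0.1760}) = 0.5439
P(1−P) = 0.5439 × 0.4561 = 0.2481
I = a² × P(1−P) = 2.2² × 0.2481 = 1.20068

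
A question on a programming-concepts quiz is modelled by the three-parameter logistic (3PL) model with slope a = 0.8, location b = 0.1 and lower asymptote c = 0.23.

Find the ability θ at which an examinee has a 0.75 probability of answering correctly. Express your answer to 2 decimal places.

1.02

P(θ) = c + (1 − c) · 1 / (1 + exp(−a(θ − b)))
Remove guessing floor: (0.75 − 0.23)/(1 − 0.23) = 0.6753
logit = ln(0.6753/0.3247) = 0.7324
θ = b + logit/(a) = 0.1 + 0.7324/0.8000 = 1.0155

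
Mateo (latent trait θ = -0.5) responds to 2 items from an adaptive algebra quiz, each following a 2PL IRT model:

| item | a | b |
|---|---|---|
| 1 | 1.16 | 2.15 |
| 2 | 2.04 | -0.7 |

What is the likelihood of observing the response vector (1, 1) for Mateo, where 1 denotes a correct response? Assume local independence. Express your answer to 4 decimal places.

P(θ) = 1 / (1 + exp(−a(θ − b)))
P_1 = 1/(1+e^{3.0740}) = 0.0442
P_2 = 1/(1+e^{-0.4080}) = 0.6006
L = P_1 × P_2 = 0.0442 × 0.6006 = 0.02654

0.0265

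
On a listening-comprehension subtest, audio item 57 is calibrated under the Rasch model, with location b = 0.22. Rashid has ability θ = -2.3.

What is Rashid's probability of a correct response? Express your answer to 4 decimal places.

0.0745

P(θ) = 1 / (1 + exp(−(θ − b)))
Exponent: (-2.3 − 0.22) = -2.5200
1/(1 + e^{2.5200}) = 0.0745
P = 0.0745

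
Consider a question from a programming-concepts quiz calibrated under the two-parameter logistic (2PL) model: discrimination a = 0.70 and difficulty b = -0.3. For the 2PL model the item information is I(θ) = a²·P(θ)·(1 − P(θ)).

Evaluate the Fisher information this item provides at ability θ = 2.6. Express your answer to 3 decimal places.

0.050

P = 1/(1+e^{-2.0300}) = 0.8839
P(1−P) = 0.8839 × 0.1161 = 0.1026
I = a² × P(1−P) = 0.70² × 0.1026 = 0.05028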